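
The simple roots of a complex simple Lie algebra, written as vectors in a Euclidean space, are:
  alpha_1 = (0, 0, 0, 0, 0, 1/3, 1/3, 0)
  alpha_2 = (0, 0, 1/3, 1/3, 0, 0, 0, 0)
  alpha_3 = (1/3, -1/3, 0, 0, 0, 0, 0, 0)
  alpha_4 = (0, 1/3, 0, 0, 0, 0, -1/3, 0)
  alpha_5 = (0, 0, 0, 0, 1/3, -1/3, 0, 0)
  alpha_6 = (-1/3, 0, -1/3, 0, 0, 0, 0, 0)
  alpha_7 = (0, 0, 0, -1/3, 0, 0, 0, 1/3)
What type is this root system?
A_7 (sl(8))

Compute the Cartan integers a_ij = 2(alpha_i, alpha_j)/(alpha_j, alpha_j); the resulting 7x7 Cartan matrix is
[[2, 0, 0, -1, -1, 0, 0], [0, 2, 0, 0, 0, -1, -1], [0, 0, 2, -1, 0, -1, 0], [-1, 0, -1, 2, 0, 0, 0], [-1, 0, 0, 0, 2, 0, 0], [0, -1, -1, 0, 0, 2, 0], [0, -1, 0, 0, 0, 0, 2]].
All simple roots have the same length, so the diagram is simply laced. The associated Dynkin diagram is a chain of 7 nodes with single edges (A_7), so the type is A_7 (the algebra sl(8)).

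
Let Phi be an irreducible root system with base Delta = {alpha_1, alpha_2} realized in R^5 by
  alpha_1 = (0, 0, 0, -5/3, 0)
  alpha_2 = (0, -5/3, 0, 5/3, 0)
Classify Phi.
Compute the Cartan integers a_ij = 2(alpha_i, alpha_j)/(alpha_j, alpha_j); the resulting 2x2 Cartan matrix is
[[2, -1], [-2, 2]].
The roots have two lengths (squared-length ratio 2:1); the short ones are alpha_{1}. The associated Dynkin diagram is a chain of 2 nodes with a double edge at one end; the terminal node there is the unique short simple root (B_2), so the type is B_2 (the algebra so(5)).

B_2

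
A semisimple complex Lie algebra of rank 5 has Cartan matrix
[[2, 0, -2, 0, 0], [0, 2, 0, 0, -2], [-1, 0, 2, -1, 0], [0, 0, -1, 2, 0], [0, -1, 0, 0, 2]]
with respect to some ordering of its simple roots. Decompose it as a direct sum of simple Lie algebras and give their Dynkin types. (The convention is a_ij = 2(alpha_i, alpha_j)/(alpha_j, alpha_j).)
B_2 ⊕ C_3

The diagram associated to this matrix has two connected components: the simple roots {alpha_2, alpha_5} form a chain of 2 nodes with a double edge at one end; the terminal node there is the unique short simple root (B_2), and {alpha_1, alpha_3, alpha_4} form a chain of 3 nodes with a double edge at one end; the terminal node there is the unique long simple root (C_3). A semisimple Lie algebra decomposes uniquely as the direct sum of simple ideals, one per connected component of its Dynkin diagram, so g ≅ B_2 ⊕ C_3 (dimension 10 + 21 = 31).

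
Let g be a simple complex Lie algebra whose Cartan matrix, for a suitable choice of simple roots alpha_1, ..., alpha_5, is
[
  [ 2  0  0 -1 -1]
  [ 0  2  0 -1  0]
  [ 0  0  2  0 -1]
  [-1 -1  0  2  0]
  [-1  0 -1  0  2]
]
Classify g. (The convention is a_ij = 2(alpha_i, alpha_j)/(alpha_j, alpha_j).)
The matrix has rank 5 with 2's on the diagonal. Reading the off-diagonal entries as Dynkin edges (a single edge where a_ij = a_ji = -1; a double or triple edge where a_ij * a_ji = 2 or 3), the diagram is a chain of 5 nodes with single edges (A_5). One simple-root ordering that puts it in standard form is (alpha_2, alpha_4, alpha_1, alpha_5, alpha_3). So the algebra is type A_5, i.e. sl(6).

type A_5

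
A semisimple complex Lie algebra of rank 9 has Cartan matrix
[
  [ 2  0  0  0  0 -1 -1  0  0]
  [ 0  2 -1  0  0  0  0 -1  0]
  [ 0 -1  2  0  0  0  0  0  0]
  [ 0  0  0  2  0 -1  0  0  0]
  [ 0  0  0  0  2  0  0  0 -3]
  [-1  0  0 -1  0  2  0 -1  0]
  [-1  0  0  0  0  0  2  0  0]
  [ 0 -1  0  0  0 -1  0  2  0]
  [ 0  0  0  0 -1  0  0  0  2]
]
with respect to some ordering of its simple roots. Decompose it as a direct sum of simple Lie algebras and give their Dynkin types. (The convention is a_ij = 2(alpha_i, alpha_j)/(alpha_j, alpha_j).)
The diagram associated to this matrix has two connected components: the simple roots {alpha_1, alpha_2, alpha_3, alpha_4, alpha_6, alpha_7, alpha_8} form a chain of 6 nodes with one extra node attached to the third node from one end (E_7), and {alpha_5, alpha_9} form two nodes joined by a triple edge (G_2). A semisimple Lie algebra decomposes uniquely as the direct sum of simple ideals, one per connected component of its Dynkin diagram, so g ≅ E_7 ⊕ G_2 (dimension 133 + 14 = 147).

E_7 + G_2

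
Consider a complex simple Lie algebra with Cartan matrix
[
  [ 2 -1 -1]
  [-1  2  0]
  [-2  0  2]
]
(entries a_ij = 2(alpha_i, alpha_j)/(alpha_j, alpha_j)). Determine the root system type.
The matrix has rank 3 with 2's on the diagonal. Reading the off-diagonal entries as Dynkin edges (a single edge where a_ij = a_ji = -1; a double or triple edge where a_ij * a_ji = 2 or 3), the diagram is a chain of 3 nodes with a double edge at one end; the terminal node there is the unique long simple root (C_3). One simple-root ordering that puts it in standard form is (alpha_2, alpha_1, alpha_3). So the algebra is type C_3, i.e. sp(6).

C_3 (sp(6))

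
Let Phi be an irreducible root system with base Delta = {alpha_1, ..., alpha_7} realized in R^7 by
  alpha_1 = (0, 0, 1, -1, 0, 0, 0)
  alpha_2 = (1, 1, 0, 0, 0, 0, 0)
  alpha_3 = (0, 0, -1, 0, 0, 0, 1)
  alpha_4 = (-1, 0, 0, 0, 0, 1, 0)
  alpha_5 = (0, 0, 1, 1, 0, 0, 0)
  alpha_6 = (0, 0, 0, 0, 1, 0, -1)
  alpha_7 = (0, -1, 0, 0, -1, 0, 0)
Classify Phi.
type D_7

Compute the Cartan integers a_ij = 2(alpha_i, alpha_j)/(alpha_j, alpha_j); the resulting 7x7 Cartan matrix is
[[2, 0, -1, 0, 0, 0, 0], [0, 2, 0, -1, 0, 0, -1], [-1, 0, 2, 0, -1, -1, 0], [0, -1, 0, 2, 0, 0, 0], [0, 0, -1, 0, 2, 0, 0], [0, 0, -1, 0, 0, 2, -1], [0, -1, 0, 0, 0, -1, 2]].
All simple roots have the same length, so the diagram is simply laced. The associated Dynkin diagram is a chain of 5 nodes with a fork of two nodes at one end (D_7), so the type is D_7 (the algebra so(14)).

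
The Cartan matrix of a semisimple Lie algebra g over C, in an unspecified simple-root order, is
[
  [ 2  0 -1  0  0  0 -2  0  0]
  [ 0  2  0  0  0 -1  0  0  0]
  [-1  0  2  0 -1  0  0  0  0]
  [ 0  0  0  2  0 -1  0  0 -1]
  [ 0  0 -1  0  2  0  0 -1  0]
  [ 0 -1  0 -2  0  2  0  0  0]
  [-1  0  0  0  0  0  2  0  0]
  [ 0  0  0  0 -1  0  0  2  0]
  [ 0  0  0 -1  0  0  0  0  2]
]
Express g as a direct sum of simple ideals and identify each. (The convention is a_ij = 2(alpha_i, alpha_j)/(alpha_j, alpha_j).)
B_5 (so(11)) + F_4

The diagram associated to this matrix has two connected components: the simple roots {alpha_1, alpha_3, alpha_5, alpha_7, alpha_8} form a chain of 5 nodes with a double edge at one end; the terminal node there is the unique short simple root (B_5), and {alpha_2, alpha_4, alpha_6, alpha_9} form a chain of 4 nodes with a double edge between the middle two (F_4). A semisimple Lie algebra decomposes uniquely as the direct sum of simple ideals, one per connected component of its Dynkin diagram, so g ≅ B_5 ⊕ F_4 (dimension 55 + 52 = 107).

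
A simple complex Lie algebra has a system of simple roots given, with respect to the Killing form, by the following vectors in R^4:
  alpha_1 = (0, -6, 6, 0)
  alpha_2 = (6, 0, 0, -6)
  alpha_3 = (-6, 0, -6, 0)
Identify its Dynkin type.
Compute the Cartan integers a_ij = 2(alpha_i, alpha_j)/(alpha_j, alpha_j); the resulting 3x3 Cartan matrix is
[[2, 0, -1], [0, 2, -1], [-1, -1, 2]].
All simple roots have the same length, so the diagram is simply laced. The associated Dynkin diagram is a chain of 3 nodes with single edges (A_3), so the type is A_3 (the algebra sl(4)).

A_3 (sl(4))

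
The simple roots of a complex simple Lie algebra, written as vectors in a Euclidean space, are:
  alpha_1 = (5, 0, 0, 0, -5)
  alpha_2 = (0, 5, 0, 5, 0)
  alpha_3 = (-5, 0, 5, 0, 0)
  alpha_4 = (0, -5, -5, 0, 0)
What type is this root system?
A_4

Compute the Cartan integers a_ij = 2(alpha_i, alpha_j)/(alpha_j, alpha_j); the resulting 4x4 Cartan matrix is
[[2, 0, -1, 0], [0, 2, 0, -1], [-1, 0, 2, -1], [0, -1, -1, 2]].
All simple roots have the same length, so the diagram is simply laced. The associated Dynkin diagram is a chain of 4 nodes with single edges (A_4), so the type is A_4 (the algebra sl(5)).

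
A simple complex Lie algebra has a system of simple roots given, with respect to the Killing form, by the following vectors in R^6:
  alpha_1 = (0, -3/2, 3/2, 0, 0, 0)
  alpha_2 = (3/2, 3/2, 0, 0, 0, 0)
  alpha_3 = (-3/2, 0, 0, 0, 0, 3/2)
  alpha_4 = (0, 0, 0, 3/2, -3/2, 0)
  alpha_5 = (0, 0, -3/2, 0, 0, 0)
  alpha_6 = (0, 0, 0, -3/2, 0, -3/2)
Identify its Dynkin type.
B_6

Compute the Cartan integers a_ij = 2(alpha_i, alpha_j)/(alpha_j, alpha_j); the resulting 6x6 Cartan matrix is
[[2, -1, 0, 0, -2, 0], [-1, 2, -1, 0, 0, 0], [0, -1, 2, 0, 0, -1], [0, 0, 0, 2, 0, -1], [-1, 0, 0, 0, 2, 0], [0, 0, -1, -1, 0, 2]].
The roots have two lengths (squared-length ratio 2:1); the short ones are alpha_{5}. The associated Dynkin diagram is a chain of 6 nodes with a double edge at one end; the terminal node there is the unique short simple root (B_6), so the type is B_6 (the algebra so(13)).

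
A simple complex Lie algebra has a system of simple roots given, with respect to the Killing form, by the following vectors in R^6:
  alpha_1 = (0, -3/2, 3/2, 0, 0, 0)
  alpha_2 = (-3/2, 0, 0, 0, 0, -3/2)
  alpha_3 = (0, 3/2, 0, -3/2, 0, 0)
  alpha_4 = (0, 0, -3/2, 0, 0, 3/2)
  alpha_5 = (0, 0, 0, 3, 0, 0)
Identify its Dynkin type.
C5

Compute the Cartan integers a_ij = 2(alpha_i, alpha_j)/(alpha_j, alpha_j); the resulting 5x5 Cartan matrix is
[[2, 0, -1, -1, 0], [0, 2, 0, -1, 0], [-1, 0, 2, 0, -1], [-1, -1, 0, 2, 0], [0, 0, -2, 0, 2]].
The roots have two lengths (squared-length ratio 2:1); the short ones are alpha_{1,2,3,4}. The associated Dynkin diagram is a chain of 5 nodes with a double edge at one end; the terminal node there is the unique long simple root (C_5), so the type is C_5 (the algebra sp(10)).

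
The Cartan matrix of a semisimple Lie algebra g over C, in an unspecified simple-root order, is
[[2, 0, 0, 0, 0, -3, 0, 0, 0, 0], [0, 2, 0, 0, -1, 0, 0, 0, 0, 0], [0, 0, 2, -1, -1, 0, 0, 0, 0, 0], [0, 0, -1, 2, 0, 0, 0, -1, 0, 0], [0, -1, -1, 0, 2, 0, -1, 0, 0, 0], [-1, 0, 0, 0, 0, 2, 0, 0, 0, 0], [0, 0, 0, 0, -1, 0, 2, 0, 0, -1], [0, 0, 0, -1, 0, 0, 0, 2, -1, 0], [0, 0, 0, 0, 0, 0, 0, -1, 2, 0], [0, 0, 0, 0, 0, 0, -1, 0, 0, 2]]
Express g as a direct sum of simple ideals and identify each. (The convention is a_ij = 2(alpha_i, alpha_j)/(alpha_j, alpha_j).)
The diagram associated to this matrix has two connected components: the simple roots {alpha_2, alpha_3, alpha_4, alpha_5, alpha_7, alpha_8, alpha_9, alpha_10} form a chain of 7 nodes with one extra node attached to the third node from one end (E_8), and {alpha_1, alpha_6} form two nodes joined by a triple edge (G_2). A semisimple Lie algebra decomposes uniquely as the direct sum of simple ideals, one per connected component of its Dynkin diagram, so g ≅ E_8 ⊕ G_2 (dimension 248 + 14 = 262).

type E_8 ⊕ type G_2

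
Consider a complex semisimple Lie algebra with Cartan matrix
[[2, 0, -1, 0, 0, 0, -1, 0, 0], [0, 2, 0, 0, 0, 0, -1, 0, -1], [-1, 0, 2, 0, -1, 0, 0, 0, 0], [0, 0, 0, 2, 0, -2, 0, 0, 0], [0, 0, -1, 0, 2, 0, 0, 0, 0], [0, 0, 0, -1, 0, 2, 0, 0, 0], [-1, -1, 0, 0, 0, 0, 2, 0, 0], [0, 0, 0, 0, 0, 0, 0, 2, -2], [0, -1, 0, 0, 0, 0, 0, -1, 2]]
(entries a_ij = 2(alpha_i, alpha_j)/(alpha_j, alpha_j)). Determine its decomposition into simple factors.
type B_2 + type C_7

The diagram associated to this matrix has two connected components: the simple roots {alpha_4, alpha_6} form a chain of 2 nodes with a double edge at one end; the terminal node there is the unique short simple root (B_2), and {alpha_1, alpha_2, alpha_3, alpha_5, alpha_7, alpha_8, alpha_9} form a chain of 7 nodes with a double edge at one end; the terminal node there is the unique long simple root (C_7). A semisimple Lie algebra decomposes uniquely as the direct sum of simple ideals, one per connected component of its Dynkin diagram, so g ≅ B_2 ⊕ C_7 (dimension 10 + 105 = 115).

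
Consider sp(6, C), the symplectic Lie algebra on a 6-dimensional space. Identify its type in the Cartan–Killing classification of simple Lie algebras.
C_3

This is sp(6), which has dimension 6(6+1)/2 = 21 and rank 6/2 = 3. In the classification of classical Lie algebras, the symplectic algebra sp(2n) has type C_n; here n = 3, so the Dynkin diagram is a chain of 3 nodes with a double edge at one end; the terminal node there is the unique long simple root (C_3). Hence the type is C_3.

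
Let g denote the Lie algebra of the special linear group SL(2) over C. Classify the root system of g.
A_1 (sl(2))

This is sl(2), which has dimension 2^2 - 1 = 3 and rank 2 - 1 = 1 (a Cartan subalgebra is the diagonal traceless matrices). In the classification of classical Lie algebras, the special linear algebra sl(n+1) has type A_n; here n = 1, so the Dynkin diagram is a chain of 1 nodes with single edges (A_1). Hence the type is A_1.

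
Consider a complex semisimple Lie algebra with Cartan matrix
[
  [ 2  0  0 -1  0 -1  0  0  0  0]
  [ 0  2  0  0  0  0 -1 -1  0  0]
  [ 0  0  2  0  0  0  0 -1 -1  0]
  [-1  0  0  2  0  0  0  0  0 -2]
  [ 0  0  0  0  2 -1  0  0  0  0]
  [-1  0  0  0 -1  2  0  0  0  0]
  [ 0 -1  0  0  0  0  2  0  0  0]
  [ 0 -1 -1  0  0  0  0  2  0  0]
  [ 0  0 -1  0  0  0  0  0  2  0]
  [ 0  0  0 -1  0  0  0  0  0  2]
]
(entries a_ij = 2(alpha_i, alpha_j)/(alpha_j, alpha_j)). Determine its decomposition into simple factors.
A_5 ⊕ B_5

The diagram associated to this matrix has two connected components: the simple roots {alpha_2, alpha_3, alpha_7, alpha_8, alpha_9} form a chain of 5 nodes with single edges (A_5), and {alpha_1, alpha_4, alpha_5, alpha_6, alpha_10} form a chain of 5 nodes with a double edge at one end; the terminal node there is the unique short simple root (B_5). A semisimple Lie algebra decomposes uniquely as the direct sum of simple ideals, one per connected component of its Dynkin diagram, so g ≅ A_5 ⊕ B_5 (dimension 35 + 55 = 90).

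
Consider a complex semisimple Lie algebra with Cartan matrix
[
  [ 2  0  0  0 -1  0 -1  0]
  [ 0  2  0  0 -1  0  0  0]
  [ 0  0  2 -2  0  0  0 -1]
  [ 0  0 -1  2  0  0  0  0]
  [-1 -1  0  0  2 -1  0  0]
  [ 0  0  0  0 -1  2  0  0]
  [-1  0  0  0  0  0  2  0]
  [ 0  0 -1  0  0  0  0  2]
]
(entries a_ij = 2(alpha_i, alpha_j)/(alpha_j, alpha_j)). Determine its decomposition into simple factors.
The diagram associated to this matrix has two connected components: the simple roots {alpha_3, alpha_4, alpha_8} form a chain of 3 nodes with a double edge at one end; the terminal node there is the unique short simple root (B_3), and {alpha_1, alpha_2, alpha_5, alpha_6, alpha_7} form a chain of 3 nodes with a fork of two nodes at one end (D_5). A semisimple Lie algebra decomposes uniquely as the direct sum of simple ideals, one per connected component of its Dynkin diagram, so g ≅ B_3 ⊕ D_5 (dimension 21 + 45 = 66).

type B_3 + type D_5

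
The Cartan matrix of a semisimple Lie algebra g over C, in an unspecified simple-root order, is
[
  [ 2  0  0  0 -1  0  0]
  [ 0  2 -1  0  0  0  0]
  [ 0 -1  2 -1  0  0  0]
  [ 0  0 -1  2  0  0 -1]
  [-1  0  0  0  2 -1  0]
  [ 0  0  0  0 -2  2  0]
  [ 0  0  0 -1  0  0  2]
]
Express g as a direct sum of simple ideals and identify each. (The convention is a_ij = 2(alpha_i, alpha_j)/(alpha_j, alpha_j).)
A4 + C3

The diagram associated to this matrix has two connected components: the simple roots {alpha_2, alpha_3, alpha_4, alpha_7} form a chain of 4 nodes with single edges (A_4), and {alpha_1, alpha_5, alpha_6} form a chain of 3 nodes with a double edge at one end; the terminal node there is the unique long simple root (C_3). A semisimple Lie algebra decomposes uniquely as the direct sum of simple ideals, one per connected component of its Dynkin diagram, so g ≅ A_4 ⊕ C_3 (dimension 24 + 21 = 45).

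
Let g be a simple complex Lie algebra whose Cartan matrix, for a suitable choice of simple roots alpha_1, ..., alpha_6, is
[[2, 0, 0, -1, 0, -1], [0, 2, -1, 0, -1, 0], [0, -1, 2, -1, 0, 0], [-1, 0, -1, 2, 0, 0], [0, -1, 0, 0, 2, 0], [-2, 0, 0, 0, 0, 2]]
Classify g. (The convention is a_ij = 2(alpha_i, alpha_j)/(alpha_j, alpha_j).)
C6

The matrix has rank 6 with 2's on the diagonal. Reading the off-diagonal entries as Dynkin edges (a single edge where a_ij = a_ji = -1; a double or triple edge where a_ij * a_ji = 2 or 3), the diagram is a chain of 6 nodes with a double edge at one end; the terminal node there is the unique long simple root (C_6). One simple-root ordering that puts it in standard form is (alpha_5, alpha_2, alpha_3, alpha_4, alpha_1, alpha_6). So the algebra is type C_6, i.e. sp(12).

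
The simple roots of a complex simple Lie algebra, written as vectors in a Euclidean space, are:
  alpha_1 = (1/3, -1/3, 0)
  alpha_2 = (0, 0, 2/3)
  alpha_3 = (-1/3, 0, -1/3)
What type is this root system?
C3

Compute the Cartan integers a_ij = 2(alpha_i, alpha_j)/(alpha_j, alpha_j); the resulting 3x3 Cartan matrix is
[[2, 0, -1], [0, 2, -2], [-1, -1, 2]].
The roots have two lengths (squared-length ratio 2:1); the short ones are alpha_{1,3}. The associated Dynkin diagram is a chain of 3 nodes with a double edge at one end; the terminal node there is the unique long simple root (C_3), so the type is C_3 (the algebra sp(6)).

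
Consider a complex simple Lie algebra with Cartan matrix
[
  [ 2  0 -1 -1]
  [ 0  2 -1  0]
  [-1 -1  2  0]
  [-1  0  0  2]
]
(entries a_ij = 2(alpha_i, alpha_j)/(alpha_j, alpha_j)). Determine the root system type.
The matrix has rank 4 with 2's on the diagonal. Reading the off-diagonal entries as Dynkin edges (a single edge where a_ij = a_ji = -1; a double or triple edge where a_ij * a_ji = 2 or 3), the diagram is a chain of 4 nodes with single edges (A_4). One simple-root ordering that puts it in standard form is (alpha_2, alpha_3, alpha_1, alpha_4). So the algebra is type A_4, i.e. sl(5).

A_4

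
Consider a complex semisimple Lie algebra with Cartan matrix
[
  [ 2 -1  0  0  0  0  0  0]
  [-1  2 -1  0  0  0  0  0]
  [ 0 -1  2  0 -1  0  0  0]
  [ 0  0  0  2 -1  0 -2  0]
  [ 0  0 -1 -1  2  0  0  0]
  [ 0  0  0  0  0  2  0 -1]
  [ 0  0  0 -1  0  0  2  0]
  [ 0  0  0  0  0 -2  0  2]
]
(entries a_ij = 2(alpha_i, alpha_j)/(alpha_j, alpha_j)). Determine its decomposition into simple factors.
The diagram associated to this matrix has two connected components: the simple roots {alpha_6, alpha_8} form a chain of 2 nodes with a double edge at one end; the terminal node there is the unique short simple root (B_2), and {alpha_1, alpha_2, alpha_3, alpha_4, alpha_5, alpha_7} form a chain of 6 nodes with a double edge at one end; the terminal node there is the unique short simple root (B_6). A semisimple Lie algebra decomposes uniquely as the direct sum of simple ideals, one per connected component of its Dynkin diagram, so g ≅ B_2 ⊕ B_6 (dimension 10 + 78 = 88).

B2 ⊕ B6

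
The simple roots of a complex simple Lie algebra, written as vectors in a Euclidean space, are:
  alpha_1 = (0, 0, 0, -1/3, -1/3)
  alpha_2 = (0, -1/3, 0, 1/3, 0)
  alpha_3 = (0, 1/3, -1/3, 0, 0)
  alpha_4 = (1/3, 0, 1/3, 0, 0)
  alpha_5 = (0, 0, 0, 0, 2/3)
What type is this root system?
Compute the Cartan integers a_ij = 2(alpha_i, alpha_j)/(alpha_j, alpha_j); the resulting 5x5 Cartan matrix is
[[2, -1, 0, 0, -1], [-1, 2, -1, 0, 0], [0, -1, 2, -1, 0], [0, 0, -1, 2, 0], [-2, 0, 0, 0, 2]].
The roots have two lengths (squared-length ratio 2:1); the short ones are alpha_{1,2,3,4}. The associated Dynkin diagram is a chain of 5 nodes with a double edge at one end; the terminal node there is the unique long simple root (C_5), so the type is C_5 (the algebra sp(10)).

C_5 (sp(10))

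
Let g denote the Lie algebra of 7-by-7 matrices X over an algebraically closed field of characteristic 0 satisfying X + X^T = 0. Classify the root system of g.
B_3

This is so(7) with 7 odd, which has dimension 7(7-1)/2 = 21 and rank (7-1)/2 = 3. In the classification of classical Lie algebras, the orthogonal algebra so(2n+1) in an odd number of variables has type B_n; here n = 3, so the Dynkin diagram is a chain of 3 nodes with a double edge at one end; the terminal node there is the unique short simple root (B_3). Hence the type is B_3.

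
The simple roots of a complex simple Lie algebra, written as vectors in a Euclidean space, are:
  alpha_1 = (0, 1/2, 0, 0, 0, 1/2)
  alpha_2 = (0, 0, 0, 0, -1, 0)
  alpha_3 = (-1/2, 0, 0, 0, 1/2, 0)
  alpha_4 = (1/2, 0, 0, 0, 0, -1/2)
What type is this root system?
C_4 (sp(8))

Compute the Cartan integers a_ij = 2(alpha_i, alpha_j)/(alpha_j, alpha_j); the resulting 4x4 Cartan matrix is
[[2, 0, 0, -1], [0, 2, -2, 0], [0, -1, 2, -1], [-1, 0, -1, 2]].
The roots have two lengths (squared-length ratio 2:1); the short ones are alpha_{1,3,4}. The associated Dynkin diagram is a chain of 4 nodes with a double edge at one end; the terminal node there is the unique long simple root (C_4), so the type is C_4 (the algebra sp(8)).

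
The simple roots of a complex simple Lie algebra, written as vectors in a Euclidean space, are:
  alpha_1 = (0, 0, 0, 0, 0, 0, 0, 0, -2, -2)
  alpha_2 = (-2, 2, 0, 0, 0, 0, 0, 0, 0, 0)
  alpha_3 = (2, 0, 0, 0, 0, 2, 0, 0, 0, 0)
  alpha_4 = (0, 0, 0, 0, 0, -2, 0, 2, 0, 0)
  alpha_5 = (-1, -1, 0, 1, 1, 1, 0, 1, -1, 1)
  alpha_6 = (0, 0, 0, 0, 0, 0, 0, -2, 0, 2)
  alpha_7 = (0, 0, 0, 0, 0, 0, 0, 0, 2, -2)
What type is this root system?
Compute the Cartan integers a_ij = 2(alpha_i, alpha_j)/(alpha_j, alpha_j); the resulting 7x7 Cartan matrix is
[[2, 0, 0, 0, 0, -1, 0], [0, 2, -1, 0, 0, 0, 0], [0, -1, 2, -1, 0, 0, 0], [0, 0, -1, 2, 0, -1, 0], [0, 0, 0, 0, 2, 0, -1], [-1, 0, 0, -1, 0, 2, -1], [0, 0, 0, 0, -1, -1, 2]].
All simple roots have the same length, so the diagram is simply laced. The associated Dynkin diagram is a chain of 6 nodes with one extra node attached to the third node from one end (E_7), so the type is E_7.

E7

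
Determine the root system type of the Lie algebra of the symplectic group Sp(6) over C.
This is sp(6), which has dimension 6(6+1)/2 = 21 and rank 6/2 = 3. In the classification of classical Lie algebras, the symplectic algebra sp(2n) has type C_n; here n = 3, so the Dynkin diagram is a chain of 3 nodes with a double edge at one end; the terminal node there is the unique long simple root (C_3). Hence the type is C_3.

C_3 (sp(6))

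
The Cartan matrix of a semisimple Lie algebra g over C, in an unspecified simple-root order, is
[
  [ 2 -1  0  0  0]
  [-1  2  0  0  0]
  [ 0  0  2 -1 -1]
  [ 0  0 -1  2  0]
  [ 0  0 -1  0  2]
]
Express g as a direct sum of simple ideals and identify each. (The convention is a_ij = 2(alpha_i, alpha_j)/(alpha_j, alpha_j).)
The diagram associated to this matrix has two connected components: the simple roots {alpha_1, alpha_2} form a chain of 2 nodes with single edges (A_2), and {alpha_3, alpha_4, alpha_5} form a chain of 3 nodes with single edges (A_3). A semisimple Lie algebra decomposes uniquely as the direct sum of simple ideals, one per connected component of its Dynkin diagram, so g ≅ A_2 ⊕ A_3 (dimension 8 + 15 = 23).

A_2 (sl(3)) + A_3 (sl(4))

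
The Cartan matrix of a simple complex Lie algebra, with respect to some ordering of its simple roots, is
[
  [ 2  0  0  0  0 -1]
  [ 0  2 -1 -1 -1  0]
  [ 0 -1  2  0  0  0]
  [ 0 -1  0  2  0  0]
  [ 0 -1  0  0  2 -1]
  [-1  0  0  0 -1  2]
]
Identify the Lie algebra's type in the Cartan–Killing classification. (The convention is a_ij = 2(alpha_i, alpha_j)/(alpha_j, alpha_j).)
The matrix has rank 6 with 2's on the diagonal. Reading the off-diagonal entries as Dynkin edges (a single edge where a_ij = a_ji = -1; a double or triple edge where a_ij * a_ji = 2 or 3), the diagram is a chain of 4 nodes with a fork of two nodes at one end (D_6). One simple-root ordering that puts it in standard form is (alpha_1, alpha_6, alpha_5, alpha_2, alpha_4, alpha_3). So the algebra is type D_6, i.e. so(12).

D_6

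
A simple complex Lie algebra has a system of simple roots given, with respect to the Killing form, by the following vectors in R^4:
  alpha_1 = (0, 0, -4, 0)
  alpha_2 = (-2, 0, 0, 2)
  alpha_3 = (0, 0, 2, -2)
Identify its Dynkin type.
type C_3

Compute the Cartan integers a_ij = 2(alpha_i, alpha_j)/(alpha_j, alpha_j); the resulting 3x3 Cartan matrix is
[[2, 0, -2], [0, 2, -1], [-1, -1, 2]].
The roots have two lengths (squared-length ratio 2:1); the short ones are alpha_{2,3}. The associated Dynkin diagram is a chain of 3 nodes with a double edge at one end; the terminal node there is the unique long simple root (C_3), so the type is C_3 (the algebra sp(6)).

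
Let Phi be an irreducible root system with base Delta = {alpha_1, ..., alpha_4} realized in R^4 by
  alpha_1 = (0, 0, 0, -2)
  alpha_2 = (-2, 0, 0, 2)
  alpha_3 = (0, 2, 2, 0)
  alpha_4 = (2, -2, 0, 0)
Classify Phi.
Compute the Cartan integers a_ij = 2(alpha_i, alpha_j)/(alpha_j, alpha_j); the resulting 4x4 Cartan matrix is
[[2, -1, 0, 0], [-2, 2, 0, -1], [0, 0, 2, -1], [0, -1, -1, 2]].
The roots have two lengths (squared-length ratio 2:1); the short ones are alpha_{1}. The associated Dynkin diagram is a chain of 4 nodes with a double edge at one end; the terminal node there is the unique short simple root (B_4), so the type is B_4 (the algebra so(9)).

B_4 (so(9))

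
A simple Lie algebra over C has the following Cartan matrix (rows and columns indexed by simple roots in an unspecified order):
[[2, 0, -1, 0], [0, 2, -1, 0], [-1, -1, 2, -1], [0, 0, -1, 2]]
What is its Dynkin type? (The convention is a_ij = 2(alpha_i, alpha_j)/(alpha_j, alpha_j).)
The matrix has rank 4 with 2's on the diagonal. Reading the off-diagonal entries as Dynkin edges (a single edge where a_ij = a_ji = -1; a double or triple edge where a_ij * a_ji = 2 or 3), the diagram is a chain of 2 nodes with a fork of two nodes at one end (D_4). One simple-root ordering that puts it in standard form is (alpha_2, alpha_3, alpha_1, alpha_4). So the algebra is type D_4, i.e. so(8).

D_4 (so(8))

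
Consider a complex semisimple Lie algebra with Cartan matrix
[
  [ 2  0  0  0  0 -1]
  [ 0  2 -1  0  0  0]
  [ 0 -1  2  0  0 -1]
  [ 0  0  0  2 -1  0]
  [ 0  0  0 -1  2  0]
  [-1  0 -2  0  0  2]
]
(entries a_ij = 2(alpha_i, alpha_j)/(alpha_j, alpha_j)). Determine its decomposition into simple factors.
A2 + F4

The diagram associated to this matrix has two connected components: the simple roots {alpha_4, alpha_5} form a chain of 2 nodes with single edges (A_2), and {alpha_1, alpha_2, alpha_3, alpha_6} form a chain of 4 nodes with a double edge between the middle two (F_4). A semisimple Lie algebra decomposes uniquely as the direct sum of simple ideals, one per connected component of its Dynkin diagram, so g ≅ A_2 ⊕ F_4 (dimension 8 + 52 = 60).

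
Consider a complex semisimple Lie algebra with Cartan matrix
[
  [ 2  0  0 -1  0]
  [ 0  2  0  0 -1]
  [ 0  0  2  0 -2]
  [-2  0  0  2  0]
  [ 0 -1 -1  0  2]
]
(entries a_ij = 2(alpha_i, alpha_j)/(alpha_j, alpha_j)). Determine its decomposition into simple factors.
The diagram associated to this matrix has two connected components: the simple roots {alpha_1, alpha_4} form a chain of 2 nodes with a double edge at one end; the terminal node there is the unique short simple root (B_2), and {alpha_2, alpha_3, alpha_5} form a chain of 3 nodes with a double edge at one end; the terminal node there is the unique long simple root (C_3). A semisimple Lie algebra decomposes uniquely as the direct sum of simple ideals, one per connected component of its Dynkin diagram, so g ≅ B_2 ⊕ C_3 (dimension 10 + 21 = 31).

B_2 + C_3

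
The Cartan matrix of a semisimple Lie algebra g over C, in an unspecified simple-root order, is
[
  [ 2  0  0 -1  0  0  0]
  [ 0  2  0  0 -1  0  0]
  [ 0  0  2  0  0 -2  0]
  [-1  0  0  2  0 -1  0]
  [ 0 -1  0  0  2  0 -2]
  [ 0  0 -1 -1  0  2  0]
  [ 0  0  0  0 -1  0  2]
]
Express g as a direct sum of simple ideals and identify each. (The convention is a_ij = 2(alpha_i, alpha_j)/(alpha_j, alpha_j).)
The diagram associated to this matrix has two connected components: the simple roots {alpha_2, alpha_5, alpha_7} form a chain of 3 nodes with a double edge at one end; the terminal node there is the unique short simple root (B_3), and {alpha_1, alpha_3, alpha_4, alpha_6} form a chain of 4 nodes with a double edge at one end; the terminal node there is the unique long simple root (C_4). A semisimple Lie algebra decomposes uniquely as the direct sum of simple ideals, one per connected component of its Dynkin diagram, so g ≅ B_3 ⊕ C_4 (dimension 21 + 36 = 57).

type B_3 ⊕ type C_4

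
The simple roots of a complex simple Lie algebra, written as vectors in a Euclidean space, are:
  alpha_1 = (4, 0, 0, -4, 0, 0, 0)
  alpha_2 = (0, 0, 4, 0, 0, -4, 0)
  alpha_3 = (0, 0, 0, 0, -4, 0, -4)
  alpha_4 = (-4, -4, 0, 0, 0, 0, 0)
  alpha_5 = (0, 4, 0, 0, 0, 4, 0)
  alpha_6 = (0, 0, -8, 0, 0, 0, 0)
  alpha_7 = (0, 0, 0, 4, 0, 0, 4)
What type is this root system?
Compute the Cartan integers a_ij = 2(alpha_i, alpha_j)/(alpha_j, alpha_j); the resulting 7x7 Cartan matrix is
[[2, 0, 0, -1, 0, 0, -1], [0, 2, 0, 0, -1, -1, 0], [0, 0, 2, 0, 0, 0, -1], [-1, 0, 0, 2, -1, 0, 0], [0, -1, 0, -1, 2, 0, 0], [0, -2, 0, 0, 0, 2, 0], [-1, 0, -1, 0, 0, 0, 2]].
The roots have two lengths (squared-length ratio 2:1); the short ones are alpha_{1,2,3,4,5,7}. The associated Dynkin diagram is a chain of 7 nodes with a double edge at one end; the terminal node there is the unique long simple root (C_7), so the type is C_7 (the algebra sp(14)).

C_7 (sp(14))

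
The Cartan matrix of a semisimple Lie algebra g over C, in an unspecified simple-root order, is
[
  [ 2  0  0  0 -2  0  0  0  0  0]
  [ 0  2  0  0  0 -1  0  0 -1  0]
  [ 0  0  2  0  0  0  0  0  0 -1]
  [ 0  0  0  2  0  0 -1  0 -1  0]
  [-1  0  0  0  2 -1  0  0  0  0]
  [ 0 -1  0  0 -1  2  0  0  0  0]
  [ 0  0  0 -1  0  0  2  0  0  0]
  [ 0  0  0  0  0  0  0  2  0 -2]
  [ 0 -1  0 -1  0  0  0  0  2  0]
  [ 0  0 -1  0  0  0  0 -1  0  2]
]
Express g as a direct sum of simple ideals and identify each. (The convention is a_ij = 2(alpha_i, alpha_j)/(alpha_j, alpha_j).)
The diagram associated to this matrix has two connected components: the simple roots {alpha_3, alpha_8, alpha_10} form a chain of 3 nodes with a double edge at one end; the terminal node there is the unique long simple root (C_3), and {alpha_1, alpha_2, alpha_4, alpha_5, alpha_6, alpha_7, alpha_9} form a chain of 7 nodes with a double edge at one end; the terminal node there is the unique long simple root (C_7). A semisimple Lie algebra decomposes uniquely as the direct sum of simple ideals, one per connected component of its Dynkin diagram, so g ≅ C_3 ⊕ C_7 (dimension 21 + 105 = 126).

C_3 (sp(6)) + C_7 (sp(14))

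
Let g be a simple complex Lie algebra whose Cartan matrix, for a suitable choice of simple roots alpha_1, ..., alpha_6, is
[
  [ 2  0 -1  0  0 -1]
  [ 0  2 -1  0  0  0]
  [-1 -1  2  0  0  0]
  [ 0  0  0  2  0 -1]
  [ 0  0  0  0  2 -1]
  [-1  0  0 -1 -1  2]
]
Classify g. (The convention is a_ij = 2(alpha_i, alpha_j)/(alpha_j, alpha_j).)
D_6

The matrix has rank 6 with 2's on the diagonal. Reading the off-diagonal entries as Dynkin edges (a single edge where a_ij = a_ji = -1; a double or triple edge where a_ij * a_ji = 2 or 3), the diagram is a chain of 4 nodes with a fork of two nodes at one end (D_6). One simple-root ordering that puts it in standard form is (alpha_2, alpha_3, alpha_1, alpha_6, alpha_5, alpha_4). So the algebra is type D_6, i.e. so(12).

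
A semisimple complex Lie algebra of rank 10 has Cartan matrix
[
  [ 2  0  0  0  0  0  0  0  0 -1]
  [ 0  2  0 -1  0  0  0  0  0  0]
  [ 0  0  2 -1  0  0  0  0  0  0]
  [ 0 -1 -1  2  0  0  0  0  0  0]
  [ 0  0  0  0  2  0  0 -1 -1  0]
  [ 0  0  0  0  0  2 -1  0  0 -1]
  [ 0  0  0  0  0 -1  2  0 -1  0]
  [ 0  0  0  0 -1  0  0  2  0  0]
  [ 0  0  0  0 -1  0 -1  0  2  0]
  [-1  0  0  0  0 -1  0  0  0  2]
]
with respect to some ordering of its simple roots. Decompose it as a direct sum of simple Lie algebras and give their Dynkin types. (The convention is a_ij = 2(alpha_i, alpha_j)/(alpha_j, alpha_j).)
The diagram associated to this matrix has two connected components: the simple roots {alpha_2, alpha_3, alpha_4} form a chain of 3 nodes with single edges (A_3), and {alpha_1, alpha_5, alpha_6, alpha_7, alpha_8, alpha_9, alpha_10} form a chain of 7 nodes with single edges (A_7). A semisimple Lie algebra decomposes uniquely as the direct sum of simple ideals, one per connected component of its Dynkin diagram, so g ≅ A_3 ⊕ A_7 (dimension 15 + 63 = 78).

A_3 (sl(4)) ⊕ A_7 (sl(8))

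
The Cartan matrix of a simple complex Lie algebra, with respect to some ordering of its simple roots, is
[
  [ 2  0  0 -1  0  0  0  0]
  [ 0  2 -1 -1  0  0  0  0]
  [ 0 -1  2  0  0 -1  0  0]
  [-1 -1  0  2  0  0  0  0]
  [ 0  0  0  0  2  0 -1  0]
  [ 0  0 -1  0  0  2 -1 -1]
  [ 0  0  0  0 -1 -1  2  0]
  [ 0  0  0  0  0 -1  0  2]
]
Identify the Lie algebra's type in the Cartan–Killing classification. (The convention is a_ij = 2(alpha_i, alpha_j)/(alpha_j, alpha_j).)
E_8

The matrix has rank 8 with 2's on the diagonal. Reading the off-diagonal entries as Dynkin edges (a single edge where a_ij = a_ji = -1; a double or triple edge where a_ij * a_ji = 2 or 3), the diagram is a chain of 7 nodes with one extra node attached to the third node from one end (E_8). One simple-root ordering that puts it in standard form is (alpha_5, alpha_8, alpha_7, alpha_6, alpha_3, alpha_2, alpha_4, alpha_1). So the algebra is type E_8.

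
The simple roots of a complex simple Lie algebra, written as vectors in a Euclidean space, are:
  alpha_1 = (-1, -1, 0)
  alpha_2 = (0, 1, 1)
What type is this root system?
Compute the Cartan integers a_ij = 2(alpha_i, alpha_j)/(alpha_j, alpha_j); the resulting 2x2 Cartan matrix is
[[2, -1], [-1, 2]].
All simple roots have the same length, so the diagram is simply laced. The associated Dynkin diagram is a chain of 2 nodes with single edges (A_2), so the type is A_2 (the algebra sl(3)).

A_2 (sl(3))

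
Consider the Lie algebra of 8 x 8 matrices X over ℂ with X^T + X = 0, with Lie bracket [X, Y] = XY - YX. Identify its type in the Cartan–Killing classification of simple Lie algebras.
D4

This is so(8) with 8 even, which has dimension 8(8-1)/2 = 28 and rank 8/2 = 4. In the classification of classical Lie algebras, the orthogonal algebra so(2n) in an even number of variables has type D_n; here n = 4, so the Dynkin diagram is a chain of 2 nodes with a fork of two nodes at one end (D_4). Hence the type is D_4.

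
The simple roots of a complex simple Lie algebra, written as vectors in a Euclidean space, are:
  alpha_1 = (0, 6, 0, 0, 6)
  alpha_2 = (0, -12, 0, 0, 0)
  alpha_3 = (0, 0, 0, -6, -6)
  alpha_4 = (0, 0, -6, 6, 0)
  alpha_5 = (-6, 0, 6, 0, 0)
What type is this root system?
C_5

Compute the Cartan integers a_ij = 2(alpha_i, alpha_j)/(alpha_j, alpha_j); the resulting 5x5 Cartan matrix is
[[2, -1, -1, 0, 0], [-2, 2, 0, 0, 0], [-1, 0, 2, -1, 0], [0, 0, -1, 2, -1], [0, 0, 0, -1, 2]].
The roots have two lengths (squared-length ratio 2:1); the short ones are alpha_{1,3,4,5}. The associated Dynkin diagram is a chain of 5 nodes with a double edge at one end; the terminal node there is the unique long simple root (C_5), so the type is C_5 (the algebra sp(10)).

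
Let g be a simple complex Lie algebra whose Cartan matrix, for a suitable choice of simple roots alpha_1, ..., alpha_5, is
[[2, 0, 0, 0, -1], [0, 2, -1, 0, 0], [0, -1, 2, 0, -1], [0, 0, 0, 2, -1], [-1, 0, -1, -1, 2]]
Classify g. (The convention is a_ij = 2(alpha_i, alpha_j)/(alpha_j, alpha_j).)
The matrix has rank 5 with 2's on the diagonal. Reading the off-diagonal entries as Dynkin edges (a single edge where a_ij = a_ji = -1; a double or triple edge where a_ij * a_ji = 2 or 3), the diagram is a chain of 3 nodes with a fork of two nodes at one end (D_5). One simple-root ordering that puts it in standard form is (alpha_2, alpha_3, alpha_5, alpha_4, alpha_1). So the algebra is type D_5, i.e. so(10).

type D_5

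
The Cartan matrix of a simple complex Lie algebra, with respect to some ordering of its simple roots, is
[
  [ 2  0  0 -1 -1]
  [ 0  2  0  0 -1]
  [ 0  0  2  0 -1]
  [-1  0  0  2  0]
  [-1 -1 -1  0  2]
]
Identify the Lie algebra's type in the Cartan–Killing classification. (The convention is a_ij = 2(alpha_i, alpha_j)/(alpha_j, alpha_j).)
The matrix has rank 5 with 2's on the diagonal. Reading the off-diagonal entries as Dynkin edges (a single edge where a_ij = a_ji = -1; a double or triple edge where a_ij * a_ji = 2 or 3), the diagram is a chain of 3 nodes with a fork of two nodes at one end (D_5). One simple-root ordering that puts it in standard form is (alpha_4, alpha_1, alpha_5, alpha_2, alpha_3). So the algebra is type D_5, i.e. so(10).

D_5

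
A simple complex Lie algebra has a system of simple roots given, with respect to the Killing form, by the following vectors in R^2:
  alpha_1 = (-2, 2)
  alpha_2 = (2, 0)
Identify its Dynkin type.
B_2

Compute the Cartan integers a_ij = 2(alpha_i, alpha_j)/(alpha_j, alpha_j); the resulting 2x2 Cartan matrix is
[[2, -2], [-1, 2]].
The roots have two lengths (squared-length ratio 2:1); the short ones are alpha_{2}. The associated Dynkin diagram is a chain of 2 nodes with a double edge at one end; the terminal node there is the unique short simple root (B_2), so the type is B_2 (the algebra so(5)).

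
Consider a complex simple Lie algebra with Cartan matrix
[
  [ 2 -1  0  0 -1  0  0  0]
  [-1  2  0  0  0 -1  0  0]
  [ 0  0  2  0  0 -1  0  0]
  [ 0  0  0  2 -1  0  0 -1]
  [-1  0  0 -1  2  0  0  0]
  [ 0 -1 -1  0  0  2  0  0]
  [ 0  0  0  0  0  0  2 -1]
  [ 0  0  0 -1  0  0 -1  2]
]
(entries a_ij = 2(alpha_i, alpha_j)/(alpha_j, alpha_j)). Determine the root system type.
type A_8

The matrix has rank 8 with 2's on the diagonal. Reading the off-diagonal entries as Dynkin edges (a single edge where a_ij = a_ji = -1; a double or triple edge where a_ij * a_ji = 2 or 3), the diagram is a chain of 8 nodes with single edges (A_8). One simple-root ordering that puts it in standard form is (alpha_3, alpha_6, alpha_2, alpha_1, alpha_5, alpha_4, alpha_8, alpha_7). So the algebra is type A_8, i.e. sl(9).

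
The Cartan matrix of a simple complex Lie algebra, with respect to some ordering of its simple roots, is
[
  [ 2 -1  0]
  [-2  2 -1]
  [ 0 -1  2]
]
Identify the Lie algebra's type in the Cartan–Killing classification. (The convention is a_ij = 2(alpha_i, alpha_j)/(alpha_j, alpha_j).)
The matrix has rank 3 with 2's on the diagonal. Reading the off-diagonal entries as Dynkin edges (a single edge where a_ij = a_ji = -1; a double or triple edge where a_ij * a_ji = 2 or 3), the diagram is a chain of 3 nodes with a double edge at one end; the terminal node there is the unique short simple root (B_3). One simple-root ordering that puts it in standard form is (alpha_3, alpha_2, alpha_1). So the algebra is type B_3, i.e. so(7).

type B_3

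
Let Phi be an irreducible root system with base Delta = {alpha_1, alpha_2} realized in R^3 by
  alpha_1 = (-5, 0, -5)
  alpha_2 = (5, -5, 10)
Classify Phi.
G2

Compute the Cartan integers a_ij = 2(alpha_i, alpha_j)/(alpha_j, alpha_j); the resulting 2x2 Cartan matrix is
[[2, -1], [-3, 2]].
The roots have two lengths (squared-length ratio 3:1); the short ones are alpha_{1}. The associated Dynkin diagram is two nodes joined by a triple edge (G_2), so the type is G_2.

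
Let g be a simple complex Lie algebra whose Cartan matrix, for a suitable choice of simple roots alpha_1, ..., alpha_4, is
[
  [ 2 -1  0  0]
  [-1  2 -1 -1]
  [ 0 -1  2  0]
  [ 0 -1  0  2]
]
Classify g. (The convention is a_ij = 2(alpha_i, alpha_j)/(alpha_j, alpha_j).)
The matrix has rank 4 with 2's on the diagonal. Reading the off-diagonal entries as Dynkin edges (a single edge where a_ij = a_ji = -1; a double or triple edge where a_ij * a_ji = 2 or 3), the diagram is a chain of 2 nodes with a fork of two nodes at one end (D_4). One simple-root ordering that puts it in standard form is (alpha_4, alpha_2, alpha_3, alpha_1). So the algebra is type D_4, i.e. so(8).

type D_4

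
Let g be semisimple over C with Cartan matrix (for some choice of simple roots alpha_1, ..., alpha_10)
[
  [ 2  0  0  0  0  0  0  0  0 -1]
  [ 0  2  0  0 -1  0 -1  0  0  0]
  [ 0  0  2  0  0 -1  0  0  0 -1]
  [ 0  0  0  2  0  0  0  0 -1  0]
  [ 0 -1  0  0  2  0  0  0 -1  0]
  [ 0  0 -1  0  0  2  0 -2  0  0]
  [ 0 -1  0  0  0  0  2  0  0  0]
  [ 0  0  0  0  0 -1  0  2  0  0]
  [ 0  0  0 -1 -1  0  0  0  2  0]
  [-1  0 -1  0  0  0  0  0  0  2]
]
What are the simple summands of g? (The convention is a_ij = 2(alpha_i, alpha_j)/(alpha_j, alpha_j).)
A_5 ⊕ B_5

The diagram associated to this matrix has two connected components: the simple roots {alpha_2, alpha_4, alpha_5, alpha_7, alpha_9} form a chain of 5 nodes with single edges (A_5), and {alpha_1, alpha_3, alpha_6, alpha_8, alpha_10} form a chain of 5 nodes with a double edge at one end; the terminal node there is the unique short simple root (B_5). A semisimple Lie algebra decomposes uniquely as the direct sum of simple ideals, one per connected component of its Dynkin diagram, so g ≅ A_5 ⊕ B_5 (dimension 35 + 55 = 90).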